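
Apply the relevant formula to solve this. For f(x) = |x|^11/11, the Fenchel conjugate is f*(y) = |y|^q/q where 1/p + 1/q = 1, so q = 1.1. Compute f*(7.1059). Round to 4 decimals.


The conjugate exponent q satisfies 1/p + 1/q = 1.
p = 11, so q = 11/(11 - 1) = 1.1
|y|^q = 7.1059^1.1 = 8.6453
f*(7.1059) = 8.6453 / 1.1 = 7.8594


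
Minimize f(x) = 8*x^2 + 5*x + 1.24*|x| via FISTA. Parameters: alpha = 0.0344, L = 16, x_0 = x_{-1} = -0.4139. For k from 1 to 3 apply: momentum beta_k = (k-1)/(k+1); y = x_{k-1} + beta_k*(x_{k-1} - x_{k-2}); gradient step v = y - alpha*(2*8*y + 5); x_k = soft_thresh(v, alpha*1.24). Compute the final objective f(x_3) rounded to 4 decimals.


FISTA on f(x) = 8*x^2 + 5*x + 1.24*|x|
L = 16, alpha = 0.0344
Iteration 1: beta = 0.0, y = -0.4139 + 0.0*(-0.4139 + 0.4139) = -0.4139
  grad(y) = -1.6224, v = y - alpha*grad = -0.3581
  prox(v) = soft_thresh(-0.3581, 0.0427) = -0.3154
Iteration 2: beta = 0.3333, y = -0.3154 + 0.3333*(-0.3154 + 0.4139) = -0.2826
  grad(y) = 0.4782, v = y - alpha*grad = -0.2991
  prox(v) = soft_thresh(-0.2991, 0.0427) = -0.2564
Iteration 3: beta = 0.5, y = -0.2564 + 0.5*(-0.2564 + 0.3154) = -0.2269
  grad(y) = 1.3697, v = y - alpha*grad = -0.274
  prox(v) = soft_thresh(-0.274, 0.0427) = -0.2314
f(x_3) = 8*(-0.2314)^2 + 5*(-0.2314) + 1.24*|-0.2314| = -0.4417


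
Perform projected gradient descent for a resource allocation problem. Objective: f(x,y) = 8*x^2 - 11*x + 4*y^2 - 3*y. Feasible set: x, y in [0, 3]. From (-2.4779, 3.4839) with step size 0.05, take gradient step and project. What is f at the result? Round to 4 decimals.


Step 1: Compute gradient at (-2.4779, 3.4839).
grad_x = 2*8*-2.4779 - 11 = -50.6464
grad_y = 2*4*3.4839 - 3 = 24.8712
Step 2: Gradient step.
x_raw = -2.4779 - 0.05*-50.6464 = 0.0544
y_raw = 3.4839 - 0.05*24.8712 = 2.2403
Step 3: Project onto [0, 3].
x_proj = clip(0.0544) = 0.0544
y_proj = clip(2.2403) = 2.2403
Step 4: Evaluate f.
f(0.0544, 2.2403) = 12.7805


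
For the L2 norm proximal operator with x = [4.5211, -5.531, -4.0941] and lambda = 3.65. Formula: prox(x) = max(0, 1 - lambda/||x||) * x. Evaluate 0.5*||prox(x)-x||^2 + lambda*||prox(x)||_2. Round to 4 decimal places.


Step 1: Compute ||x||.
||x|| = 8.2337
Step 2: Compute scaling factor.
scale = max(0, 1 - 3.65/8.2337) = 0.5567
Step 3: prox(x) = [2.5169, -3.0791, -2.2792]
||prox(x)|| = 4.5837
Step 4: Proximal objective.
0.5*||prox-x||^2 = 6.6613
lambda*||prox|| = 16.7305
Total = 23.3918


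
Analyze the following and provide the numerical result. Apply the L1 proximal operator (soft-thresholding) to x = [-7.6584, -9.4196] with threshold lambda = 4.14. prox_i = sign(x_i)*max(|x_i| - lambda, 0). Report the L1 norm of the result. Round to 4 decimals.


Soft-thresholding with lambda = 4.14:
prox(-7.6584) = sign(-7.6584)*max(|-7.6584| - 4.14, 0) = -3.5184
prox(-9.4196) = sign(-9.4196)*max(|-9.4196| - 4.14, 0) = -5.2796
prox(x) = [-3.5184, -5.2796]
||prox(x)||_1 = 3.5184 + 5.2796 = 8.798


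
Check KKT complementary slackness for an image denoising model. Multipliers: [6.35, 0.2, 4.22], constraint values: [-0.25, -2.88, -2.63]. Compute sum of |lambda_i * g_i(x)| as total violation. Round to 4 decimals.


KKT complementary slackness check:
lambda_1 * g_1 = 6.35 * -0.25 = -1.5875
lambda_2 * g_2 = 0.2 * -2.88 = -0.576
lambda_3 * g_3 = 4.22 * -2.63 = -11.0986
Total violation = 1.5875 + 0.576 + 11.0986 = 13.2621


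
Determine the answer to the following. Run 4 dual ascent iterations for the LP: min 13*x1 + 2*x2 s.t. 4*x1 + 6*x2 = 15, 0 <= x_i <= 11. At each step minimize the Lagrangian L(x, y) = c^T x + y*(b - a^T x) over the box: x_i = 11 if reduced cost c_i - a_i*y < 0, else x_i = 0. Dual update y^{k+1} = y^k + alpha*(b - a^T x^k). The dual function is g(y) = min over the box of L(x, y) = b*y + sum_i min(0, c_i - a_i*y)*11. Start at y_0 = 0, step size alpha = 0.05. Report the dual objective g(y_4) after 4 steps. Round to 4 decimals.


Dual ascent for LP: min 13*x1 + 2*x2, 4*x1 + 6*x2 = 15, 0 <= x_i <= 11
Step 1: y^k = 0.0, reduced costs: (13.0, 2.0)
  x^k = (0.0, 0.0), subgradient = b - a^T x = 15.0
  y^{k+1} = 0.0 + 0.05*15.0 = 0.75
Step 2: y^k = 0.75, reduced costs: (10.0, -2.5)
  x^k = (0.0, 11.0), subgradient = b - a^T x = -51.0
  y^{k+1} = 0.75 + 0.05*-51.0 = -1.8
Step 3: y^k = -1.8, reduced costs: (20.2, 12.8)
  x^k = (0.0, 0.0), subgradient = b - a^T x = 15.0
  y^{k+1} = -1.8 + 0.05*15.0 = -1.05
Step 4: y^k = -1.05, reduced costs: (17.2, 8.3)
  x^k = (0.0, 0.0), subgradient = b - a^T x = 15.0
  y^{k+1} = -1.05 + 0.05*15.0 = -0.3
Dual objective at y_4 = -0.3: reduced costs (14.2, 3.8), box minimizer x = (0.0, 0.0)
g(y_4) = b*y + (c1 - a1*y)*x1 + (c2 - a2*y)*x2 = 15*(-0.3) + 14.2*0.0 + 3.8*0.0 = -4.5 + 0.0 + 0.0 = -4.5


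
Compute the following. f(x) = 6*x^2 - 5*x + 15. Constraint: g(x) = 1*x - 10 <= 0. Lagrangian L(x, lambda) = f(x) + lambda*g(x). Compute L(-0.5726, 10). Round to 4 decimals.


Step 1: Evaluate f(x).
f(-0.5726) = 6*(-0.5726)^2 - 5*(-0.5726) + 15 = 19.8302
Step 2: Evaluate g(x).
g(-0.5726) = 1*-0.5726 - 10 = -10.5726
Step 3: Compute Lagrangian.
L = 19.8302 + 10*-10.5726 = -85.8958


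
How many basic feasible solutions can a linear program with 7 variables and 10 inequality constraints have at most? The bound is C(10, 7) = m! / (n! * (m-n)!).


Each vertex corresponds to some choice of n active constraints out of m, so the number of vertices is at most C(m, n) = m! / (n!(m-n)!).
m = 10, n = 7
Numerator: 10 * 9 * 8 * 7 * 6 * 5 * 4
Denominator: 7! = 5040
C(10, 7) = 120


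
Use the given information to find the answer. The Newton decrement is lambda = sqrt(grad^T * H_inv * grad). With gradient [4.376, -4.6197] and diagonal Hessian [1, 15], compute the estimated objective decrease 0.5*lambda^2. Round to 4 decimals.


Step 1: H is diagonal, so H^(-1) * g = [4.376, -0.308].
Step 2: g^T H^(-1) g = sum_i g_i^2 / H_ii
  = (4.376)^2/1 + (-4.6197)^2/15
  = 19.1494 + 1.4228 = 20.5722
Step 3: Objective decrease = 0.5 * g^T H^(-1) g = 10.2861


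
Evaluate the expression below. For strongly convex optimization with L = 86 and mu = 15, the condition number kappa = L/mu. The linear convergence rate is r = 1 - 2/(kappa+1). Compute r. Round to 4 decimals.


Step 1: Compute the condition number.
kappa = L/mu = 86/15 = 5.7333
Step 2: Compute the convergence rate.
r = 1 - 2/(kappa + 1) = 1 - 2*mu/(L + mu) = (L - mu)/(L + mu) = 71/101 = 0.703


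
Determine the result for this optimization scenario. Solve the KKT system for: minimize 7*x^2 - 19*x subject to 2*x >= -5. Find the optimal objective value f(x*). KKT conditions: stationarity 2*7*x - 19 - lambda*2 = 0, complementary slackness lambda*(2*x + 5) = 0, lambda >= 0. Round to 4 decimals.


Step 1: Try lambda = 0 (constraint inactive).
Stationarity: 2*7*x - 19 = 0
x* = 19/(2*7) = 19/14 = 1.3571 (rounded; the exact value 19/14 is used below)
Check constraint: 2*1.3571 = 2.7142 >= -5 -- satisfied.
Step 2: Compute optimal value.
f(x*) = 7*(19/14)^2 - 19*(19/14) = -12.8929


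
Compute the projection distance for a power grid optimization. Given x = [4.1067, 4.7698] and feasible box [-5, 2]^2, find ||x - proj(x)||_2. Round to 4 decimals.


Project each component onto [-5, 2].
clip(4.1067) = 2.0, clip(4.7698) = 2.0
Projection = [2.0, 2.0]
Squared diffs: [4.4382, 7.6718]
Distance = sqrt(12.11) = 3.4799


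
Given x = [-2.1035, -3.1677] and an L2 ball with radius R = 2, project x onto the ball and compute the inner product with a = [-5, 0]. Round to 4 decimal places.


Step 1: Compute ||x|| (intermediates to 6 decimals).
||x|| = sqrt((-2.1035)^2 + (-3.1677)^2) = 3.802504
Step 2: Project.
Since ||x|| > R, scale = R/||x|| = 2/3.802504 = 0.525969, proj(x) = scale * x
proj(x) = [-1.106376, -1.666112]
Step 3: Dot product.
a^T * proj(x) = -5*(-1.106376) + 0*(-1.666112) = 5.5319


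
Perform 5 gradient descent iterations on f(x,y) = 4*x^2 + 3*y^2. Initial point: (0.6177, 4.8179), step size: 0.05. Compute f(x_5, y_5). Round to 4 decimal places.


Gradient descent on f(x,y) = 4*x^2 + 3*y^2.
Starting point: (0.6177, 4.8179), alpha = 0.05
Step 1: grad_x = 2*4*0.6177 = 4.9416, grad_y = 2*3*4.8179 = 28.9074
  x_1 = 0.6177 - 0.05*4.9416 = 0.3706
  y_1 = 4.8179 - 0.05*28.9074 = 3.3725
Step 2: grad_x = 2*4*0.3706 = 2.965, grad_y = 2*3*3.3725 = 20.2352
  x_2 = 0.3706 - 0.05*2.965 = 0.2224
  y_2 = 3.3725 - 0.05*20.2352 = 2.3608
Step 3: grad_x = 2*4*0.2224 = 1.779, grad_y = 2*3*2.3608 = 14.1646
  x_3 = 0.2224 - 0.05*1.779 = 0.1334
  y_3 = 2.3608 - 0.05*14.1646 = 1.6525
Step 4: grad_x = 2*4*0.1334 = 1.0674, grad_y = 2*3*1.6525 = 9.9152
  x_4 = 0.1334 - 0.05*1.0674 = 0.0801
  y_4 = 1.6525 - 0.05*9.9152 = 1.1568
Step 5: grad_x = 2*4*0.0801 = 0.6404, grad_y = 2*3*1.1568 = 6.9407
  x_5 = 0.0801 - 0.05*0.6404 = 0.048
  y_5 = 1.1568 - 0.05*6.9407 = 0.8097
f(0.048, 0.8097) = 4*0.048^2 + 3*0.8097^2 = 1.9763


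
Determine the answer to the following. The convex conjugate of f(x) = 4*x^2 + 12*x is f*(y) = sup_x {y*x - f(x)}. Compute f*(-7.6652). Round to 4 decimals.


f*(y) = sup_x {y*x - a*x^2 - b*x} = sup_x {(y-b)*x - a*x^2}
FOC: (y - b) - 2a*x = 0 => x* = (y - b)/(2a)
x* = (-7.6652 - 12)/(2*4) = -2.4582
f*(-7.6652) = (y-b)^2/(4a) = (-7.6652 - 12)^2/(4*4)
= 386.7201/16 = 24.17


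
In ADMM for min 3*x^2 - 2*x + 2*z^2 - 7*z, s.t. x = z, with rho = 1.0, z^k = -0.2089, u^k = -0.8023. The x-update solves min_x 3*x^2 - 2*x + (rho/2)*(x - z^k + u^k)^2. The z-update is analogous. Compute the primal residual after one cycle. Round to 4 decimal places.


ADMM iteration with rho = 1.0, z^k = -0.2089, u^k = -0.8023
Step 1: x-update.
Minimize 3*x^2 - 2*x + (1.0/2)*(x + 0.2089 - 0.8023)^2
FOC: (2*3 + 1.0)*x = 2 + 1.0*(-0.2089 + 0.8023)
x^{k+1} = 0.3705
Step 2: z-update.
Minimize 2*z^2 - 7*z + (1.0/2)*(0.3705 - z - 0.8023)^2
FOC: (2*2 + 1.0)*z = 7 + 1.0*(0.3705 - 0.8023)
z^{k+1} = 1.3136
Step 3: u-update.
u^{k+1} = -0.8023 + 0.3705 - 1.3136 = -1.7455
Step 4: Primal residual = |0.3705 - 1.3136| = 0.9432


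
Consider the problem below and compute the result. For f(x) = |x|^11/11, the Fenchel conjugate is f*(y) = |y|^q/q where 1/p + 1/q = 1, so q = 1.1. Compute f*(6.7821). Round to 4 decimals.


The conjugate exponent q satisfies 1/p + 1/q = 1.
p = 11, so q = 11/(11 - 1) = 1.1
|y|^q = 6.7821^1.1 = 8.213
f*(6.7821) = 8.213 / 1.1 = 7.4663


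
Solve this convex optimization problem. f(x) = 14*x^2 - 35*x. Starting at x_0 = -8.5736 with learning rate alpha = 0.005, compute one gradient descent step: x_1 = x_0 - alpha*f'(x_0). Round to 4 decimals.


We compute the gradient at x_0 and apply the update.
f'(x) = 28*x - 35
f'(-8.5736) = 28*-8.5736 - 35 = -275.0608
x_1 = -8.5736 - 0.005*-275.0608 = -7.1983


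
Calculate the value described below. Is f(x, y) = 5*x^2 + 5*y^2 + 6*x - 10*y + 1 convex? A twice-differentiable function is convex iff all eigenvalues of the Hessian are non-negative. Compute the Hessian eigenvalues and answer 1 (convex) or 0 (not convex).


The Hessian of f(x,y) = 5*x^2 + 5*y^2 + 6*x - 10*y + 1 is:
H = [[10, 0], [0, 10]]
Trace = 10 + 10 = 20
Determinant = 10*10 - (0)^2 = 100
Discriminant = (20)^2 - 4*100 = 0.0
Eigenvalues: lambda_1 = 10.0, lambda_2 = 10.0
The function is convex.

1


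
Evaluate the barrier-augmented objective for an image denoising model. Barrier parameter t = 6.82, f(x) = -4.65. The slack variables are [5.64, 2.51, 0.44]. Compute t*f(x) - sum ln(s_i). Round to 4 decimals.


Step 1: Compute log-barrier.
ln values: [1.7299, 0.9203, -0.821]
phi = -(1.7299 + 0.9203 - 0.821) = -1.8292
Step 2: Compute augmented objective.
t*f(x) = 6.82*-4.65 = -31.713
Total = -31.713 - 1.8292 = -33.5422


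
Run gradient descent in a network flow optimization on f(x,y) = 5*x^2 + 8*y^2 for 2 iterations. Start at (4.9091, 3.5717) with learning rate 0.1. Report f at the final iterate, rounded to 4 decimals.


Gradient descent on f(x,y) = 5*x^2 + 8*y^2.
Starting point: (4.9091, 3.5717), alpha = 0.1
Step 1: grad_x = 2*5*4.9091 = 49.091, grad_y = 2*8*3.5717 = 57.1472
  x_1 = 4.9091 - 0.1*49.091 = 0.0
  y_1 = 3.5717 - 0.1*57.1472 = -2.143
Step 2: grad_x = 2*5*0.0 = 0.0, grad_y = 2*8*-2.143 = -34.2883
  x_2 = 0.0 - 0.1*0.0 = 0.0
  y_2 = -2.143 - 0.1*-34.2883 = 1.2858
f(0.0, 1.2858) = 5*0.0^2 + 8*1.2858^2 = 13.2265


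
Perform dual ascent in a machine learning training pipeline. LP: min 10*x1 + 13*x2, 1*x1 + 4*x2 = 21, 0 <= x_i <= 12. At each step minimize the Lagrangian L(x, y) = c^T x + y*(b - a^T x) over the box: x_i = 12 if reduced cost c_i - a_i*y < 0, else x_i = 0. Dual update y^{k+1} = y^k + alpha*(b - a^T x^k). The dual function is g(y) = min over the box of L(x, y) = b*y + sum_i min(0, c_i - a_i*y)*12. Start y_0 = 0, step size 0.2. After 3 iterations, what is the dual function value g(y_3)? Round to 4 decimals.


Dual ascent for LP: min 10*x1 + 13*x2, 1*x1 + 4*x2 = 21, 0 <= x_i <= 12
Step 1: y^k = 0.0, reduced costs: (10.0, 13.0)
  x^k = (0.0, 0.0), subgradient = b - a^T x = 21.0
  y^{k+1} = 0.0 + 0.2*21.0 = 4.2
Step 2: y^k = 4.2, reduced costs: (5.8, -3.8)
  x^k = (0.0, 12.0), subgradient = b - a^T x = -27.0
  y^{k+1} = 4.2 + 0.2*-27.0 = -1.2
Step 3: y^k = -1.2, reduced costs: (11.2, 17.8)
  x^k = (0.0, 0.0), subgradient = b - a^T x = 21.0
  y^{k+1} = -1.2 + 0.2*21.0 = 3.0
Dual objective at y_3 = 3.0: reduced costs (7.0, 1.0), box minimizer x = (0.0, 0.0)
g(y_3) = b*y + (c1 - a1*y)*x1 + (c2 - a2*y)*x2 = 21*3.0 + 7.0*0.0 + 1.0*0.0 = 63.0 + 0.0 + 0.0 = 63.0


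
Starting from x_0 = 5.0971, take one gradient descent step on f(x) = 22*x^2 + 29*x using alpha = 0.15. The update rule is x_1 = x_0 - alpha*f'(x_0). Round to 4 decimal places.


We compute the gradient at x_0 and apply the update.
f'(x) = 44*x + 29
f'(5.0971) = 44*5.0971 + 29 = 253.2724
x_1 = 5.0971 - 0.15*253.2724 = -32.8938


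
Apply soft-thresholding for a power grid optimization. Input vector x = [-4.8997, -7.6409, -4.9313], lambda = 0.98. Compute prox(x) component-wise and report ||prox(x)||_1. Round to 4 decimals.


Soft-thresholding with lambda = 0.98:
prox(-4.8997) = sign(-4.8997)*max(|-4.8997| - 0.98, 0) = -3.9197
prox(-7.6409) = sign(-7.6409)*max(|-7.6409| - 0.98, 0) = -6.6609
prox(-4.9313) = sign(-4.9313)*max(|-4.9313| - 0.98, 0) = -3.9513
prox(x) = [-3.9197, -6.6609, -3.9513]
||prox(x)||_1 = 3.9197 + 6.6609 + 3.9513 = 14.5319


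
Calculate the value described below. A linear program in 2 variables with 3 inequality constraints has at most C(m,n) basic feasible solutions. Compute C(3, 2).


Each vertex corresponds to some choice of n active constraints out of m, so the number of vertices is at most C(m, n) = m! / (n!(m-n)!).
m = 3, n = 2
Numerator: 3 * 2
Denominator: 2! = 2
C(3, 2) = 3


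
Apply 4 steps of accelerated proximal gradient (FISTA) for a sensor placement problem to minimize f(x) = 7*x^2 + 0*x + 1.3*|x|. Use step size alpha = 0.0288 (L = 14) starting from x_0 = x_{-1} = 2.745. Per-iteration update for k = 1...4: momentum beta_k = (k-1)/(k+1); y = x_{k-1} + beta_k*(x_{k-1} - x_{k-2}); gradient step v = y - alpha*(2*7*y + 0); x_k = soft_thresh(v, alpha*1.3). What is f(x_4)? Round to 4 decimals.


FISTA on f(x) = 7*x^2 + 0*x + 1.3*|x|
L = 14, alpha = 0.0288
Iteration 1: beta = 0.0, y = 2.745 + 0.0*(2.745 - 2.745) = 2.745
  grad(y) = 38.43, v = y - alpha*grad = 1.6382
  prox(v) = soft_thresh(1.6382, 0.0374) = 1.6008
Iteration 2: beta = 0.3333, y = 1.6008 + 0.3333*(1.6008 - 2.745) = 1.2194
  grad(y) = 17.0712, v = y - alpha*grad = 0.7277
  prox(v) = soft_thresh(0.7277, 0.0374) = 0.6903
Iteration 3: beta = 0.5, y = 0.6903 + 0.5*(0.6903 - 1.6008) = 0.235
  grad(y) = 3.2904, v = y - alpha*grad = 0.1403
  prox(v) = soft_thresh(0.1403, 0.0374) = 0.1028
Iteration 4: beta = 0.6, y = 0.1028 + 0.6*(0.1028 - 0.6903) = -0.2496
  grad(y) = -3.495, v = y - alpha*grad = -0.149
  prox(v) = soft_thresh(-0.149, 0.0374) = -0.1115
f(x_4) = 7*(-0.1115)^2 + 0*(-0.1115) + 1.3*|-0.1115| = 0.2321


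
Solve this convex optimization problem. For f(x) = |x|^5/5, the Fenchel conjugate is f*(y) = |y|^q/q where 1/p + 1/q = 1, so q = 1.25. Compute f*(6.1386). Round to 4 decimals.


The conjugate exponent q satisfies 1/p + 1/q = 1.
p = 5, so q = 5/(5 - 1) = 1.25
|y|^q = 6.1386^1.25 = 9.6624
f*(6.1386) = 9.6624 / 1.25 = 7.7299


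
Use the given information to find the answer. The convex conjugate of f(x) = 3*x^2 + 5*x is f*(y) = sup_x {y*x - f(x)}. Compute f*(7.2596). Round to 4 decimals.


f*(y) = sup_x {y*x - a*x^2 - b*x} = sup_x {(y-b)*x - a*x^2}
FOC: (y - b) - 2a*x = 0 => x* = (y - b)/(2a)
x* = (7.2596 - 5)/(2*3) = 0.3766
f*(7.2596) = (y-b)^2/(4a) = (7.2596 - 5)^2/(4*3)
= 5.1058/12 = 0.4255


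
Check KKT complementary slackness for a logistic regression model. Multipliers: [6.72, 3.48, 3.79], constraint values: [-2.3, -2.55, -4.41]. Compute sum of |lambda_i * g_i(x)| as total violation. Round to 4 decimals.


KKT complementary slackness check:
lambda_1 * g_1 = 6.72 * -2.3 = -15.456
lambda_2 * g_2 = 3.48 * -2.55 = -8.874
lambda_3 * g_3 = 3.79 * -4.41 = -16.7139
Total violation = 15.456 + 8.874 + 16.7139 = 41.0439


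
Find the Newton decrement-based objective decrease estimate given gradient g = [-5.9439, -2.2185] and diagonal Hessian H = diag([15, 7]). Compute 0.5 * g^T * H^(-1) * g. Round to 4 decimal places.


Step 1: H is diagonal, so H^(-1) * g = [-0.3963, -0.3169].
Step 2: g^T H^(-1) g = sum_i g_i^2 / H_ii
  = (-5.9439)^2/15 + (-2.2185)^2/7
  = 2.3553 + 0.7031 = 3.0584
Step 3: Objective decrease = 0.5 * g^T H^(-1) g = 1.5292


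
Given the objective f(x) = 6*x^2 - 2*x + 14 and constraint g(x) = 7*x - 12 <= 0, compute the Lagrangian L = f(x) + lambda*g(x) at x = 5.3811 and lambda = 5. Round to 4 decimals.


Step 1: Evaluate f(x).
f(5.3811) = 6*5.3811^2 - 2*5.3811 + 14 = 176.9752
Step 2: Evaluate g(x).
g(5.3811) = 7*5.3811 - 12 = 25.6677
Step 3: Compute Lagrangian.
L = 176.9752 + 5*25.6677 = 305.3137


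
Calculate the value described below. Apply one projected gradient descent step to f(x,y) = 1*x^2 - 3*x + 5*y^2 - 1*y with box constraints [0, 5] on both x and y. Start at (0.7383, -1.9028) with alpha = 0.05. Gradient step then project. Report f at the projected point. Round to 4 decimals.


Step 1: Compute gradient at (0.7383, -1.9028).
grad_x = 2*1*0.7383 - 3 = -1.5234
grad_y = 2*5*-1.9028 - 1 = -20.028
Step 2: Gradient step.
x_raw = 0.7383 - 0.05*-1.5234 = 0.8145
y_raw = -1.9028 - 0.05*-20.028 = -0.9014
Step 3: Project onto [0, 5].
x_proj = clip(0.8145) = 0.8145
y_proj = clip(-0.9014) = 0.0
Step 4: Evaluate f.
f(0.8145, 0.0) = -1.78


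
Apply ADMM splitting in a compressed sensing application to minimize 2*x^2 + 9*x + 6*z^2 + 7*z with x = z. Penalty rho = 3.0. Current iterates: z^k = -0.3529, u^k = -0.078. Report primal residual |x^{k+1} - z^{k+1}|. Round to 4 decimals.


ADMM iteration with rho = 3.0, z^k = -0.3529, u^k = -0.078
Step 1: x-update.
Minimize 2*x^2 + 9*x + (3.0/2)*(x + 0.3529 - 0.078)^2
FOC: (2*2 + 3.0)*x = -9 + 3.0*(-0.3529 + 0.078)
x^{k+1} = -1.4035
Step 2: z-update.
Minimize 6*z^2 + 7*z + (3.0/2)*(-1.4035 - z - 0.078)^2
FOC: (2*6 + 3.0)*z = -7 + 3.0*(-1.4035 - 0.078)
z^{k+1} = -0.763
Step 3: u-update.
u^{k+1} = -0.078 - 1.4035 + 0.763 = -0.7186
Step 4: Primal residual = |-1.4035 + 0.763| = 0.6406


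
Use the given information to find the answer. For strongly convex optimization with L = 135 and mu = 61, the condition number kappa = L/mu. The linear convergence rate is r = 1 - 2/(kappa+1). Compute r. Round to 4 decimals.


Step 1: Compute the condition number.
kappa = L/mu = 135/61 = 2.2131
Step 2: Compute the convergence rate.
r = 1 - 2/(kappa + 1) = 1 - 2*mu/(L + mu) = (L - mu)/(L + mu) = 74/196 = 0.3776


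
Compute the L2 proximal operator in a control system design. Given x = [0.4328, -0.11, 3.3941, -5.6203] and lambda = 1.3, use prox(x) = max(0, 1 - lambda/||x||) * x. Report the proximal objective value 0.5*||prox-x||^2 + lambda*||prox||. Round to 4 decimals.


Step 1: Compute ||x||.
||x|| = 6.5808
Step 2: Compute scaling factor.
scale = max(0, 1 - 1.3/6.5808) = 0.8025
Step 3: prox(x) = [0.3473, -0.0883, 2.7236, -4.51]
||prox(x)|| = 5.2808
Step 4: Proximal objective.
0.5*||prox-x||^2 = 0.845
lambda*||prox|| = 6.865
Total = 7.7101


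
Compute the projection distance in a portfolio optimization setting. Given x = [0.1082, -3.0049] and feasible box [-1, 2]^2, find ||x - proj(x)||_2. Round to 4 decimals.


Project each component onto [-1, 2].
clip(0.1082) = 0.1082, clip(-3.0049) = -1.0
Projection = [0.1082, -1.0]
Squared diffs: [0.0, 4.0196]
Distance = sqrt(4.0196) = 2.0049


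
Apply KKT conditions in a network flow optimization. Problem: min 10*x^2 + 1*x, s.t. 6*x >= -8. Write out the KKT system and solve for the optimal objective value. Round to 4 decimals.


Step 1: Try lambda = 0 (constraint inactive).
Stationarity: 2*10*x + 1 = 0
x* = -1/(2*10) = -0.05
Check constraint: 6*-0.05 = -0.3 >= -8 -- satisfied.
Step 2: Compute optimal value.
f(x*) = 10*(-0.05)^2 + 1*(-0.05) = -0.025


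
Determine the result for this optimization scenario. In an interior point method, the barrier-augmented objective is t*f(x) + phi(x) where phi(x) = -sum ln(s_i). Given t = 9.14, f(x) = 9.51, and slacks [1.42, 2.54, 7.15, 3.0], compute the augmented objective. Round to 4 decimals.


Step 1: Compute log-barrier.
ln values: [0.3507, 0.9322, 1.9671, 1.0986]
phi = -(0.3507 + 0.9322 + 1.9671 + 1.0986) = -4.3485
Step 2: Compute augmented objective.
t*f(x) = 9.14*9.51 = 86.9214
Total = 86.9214 - 4.3485 = 82.5729


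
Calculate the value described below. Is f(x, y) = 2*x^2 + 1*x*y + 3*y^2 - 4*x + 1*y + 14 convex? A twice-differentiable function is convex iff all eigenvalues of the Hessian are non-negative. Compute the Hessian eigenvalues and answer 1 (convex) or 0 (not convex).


The Hessian of f(x,y) = 2*x^2 + 1*x*y + 3*y^2 - 4*x + 1*y + 14 is:
H = [[4, 1], [1, 6]]
Trace = 4 + 6 = 10
Determinant = 4*6 - (1)^2 = 23
Discriminant = (10)^2 - 4*23 = 8.0
Eigenvalues: lambda_1 = 3.5858, lambda_2 = 6.4142
The function is convex.

1


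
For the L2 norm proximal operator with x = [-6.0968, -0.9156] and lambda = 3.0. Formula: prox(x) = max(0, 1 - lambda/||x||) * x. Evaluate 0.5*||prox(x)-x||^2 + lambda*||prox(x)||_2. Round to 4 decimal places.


Step 1: Compute ||x||.
||x|| = 6.1652
Step 2: Compute scaling factor.
scale = max(0, 1 - 3.0/6.1652) = 0.5134
Step 3: prox(x) = [-3.1301, -0.4701]
||prox(x)|| = 3.1652
Step 4: Proximal objective.
0.5*||prox-x||^2 = 4.5
lambda*||prox|| = 9.4956
Total = 13.9955


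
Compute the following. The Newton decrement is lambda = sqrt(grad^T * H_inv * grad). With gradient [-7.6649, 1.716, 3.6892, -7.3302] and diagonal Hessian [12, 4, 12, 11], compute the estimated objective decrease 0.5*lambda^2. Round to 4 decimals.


Step 1: H is diagonal, so H^(-1) * g = [-0.6387, 0.429, 0.3074, -0.6664].
Step 2: g^T H^(-1) g = sum_i g_i^2 / H_ii
  = (-7.6649)^2/12 + (1.716)^2/4 + (3.6892)^2/12 + (-7.3302)^2/11
  = 4.8959 + 0.7362 + 1.1342 + 4.8847 = 11.651
Step 3: Objective decrease = 0.5 * g^T H^(-1) g = 5.8255


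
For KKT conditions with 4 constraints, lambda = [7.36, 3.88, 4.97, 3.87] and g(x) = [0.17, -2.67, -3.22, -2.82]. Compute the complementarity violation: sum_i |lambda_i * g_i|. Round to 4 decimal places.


KKT complementary slackness check:
lambda_1 * g_1 = 7.36 * 0.17 = 1.2512
lambda_2 * g_2 = 3.88 * -2.67 = -10.3596
lambda_3 * g_3 = 4.97 * -3.22 = -16.0034
lambda_4 * g_4 = 3.87 * -2.82 = -10.9134
Total violation = 1.2512 + 10.3596 + 16.0034 + 10.9134 = 38.5276


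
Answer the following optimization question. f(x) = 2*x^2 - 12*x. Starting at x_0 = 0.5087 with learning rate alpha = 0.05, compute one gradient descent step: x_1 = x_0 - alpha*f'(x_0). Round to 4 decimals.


We compute the gradient at x_0 and apply the update.
f'(x) = 4*x - 12
f'(0.5087) = 4*0.5087 - 12 = -9.9652
x_1 = 0.5087 - 0.05*-9.9652 = 1.007


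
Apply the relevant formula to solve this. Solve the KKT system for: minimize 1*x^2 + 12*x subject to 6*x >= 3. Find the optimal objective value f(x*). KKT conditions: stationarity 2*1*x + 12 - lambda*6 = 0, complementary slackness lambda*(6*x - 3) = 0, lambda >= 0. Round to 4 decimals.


Step 1: Try lambda = 0 (constraint inactive).
x_unc = -12/(2*1) = -6.0
Check: 6*-6.0 = -36.0 < 3 -- violated!
Step 2: Constraint must be active: 6*x = 3
x* = 3/6 = 0.5
lambda = (2*1*0.5 + 12)/6 = 2.1667
Step 3: Compute optimal value.
f(x*) = 1*0.5^2 + 12*0.5 = 6.25


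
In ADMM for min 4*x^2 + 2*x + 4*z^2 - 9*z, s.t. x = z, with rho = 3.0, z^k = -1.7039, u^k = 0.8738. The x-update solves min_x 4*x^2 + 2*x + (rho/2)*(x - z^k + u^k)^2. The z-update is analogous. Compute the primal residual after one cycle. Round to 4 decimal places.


ADMM iteration with rho = 3.0, z^k = -1.7039, u^k = 0.8738
Step 1: x-update.
Minimize 4*x^2 + 2*x + (3.0/2)*(x + 1.7039 + 0.8738)^2
FOC: (2*4 + 3.0)*x = -2 + 3.0*(-1.7039 - 0.8738)
x^{k+1} = -0.8848
Step 2: z-update.
Minimize 4*z^2 - 9*z + (3.0/2)*(-0.8848 - z + 0.8738)^2
FOC: (2*4 + 3.0)*z = 9 + 3.0*(-0.8848 + 0.8738)
z^{k+1} = 0.8152
Step 3: u-update.
u^{k+1} = 0.8738 - 0.8848 - 0.8152 = -0.8262
Step 4: Primal residual = |-0.8848 - 0.8152| = 1.7


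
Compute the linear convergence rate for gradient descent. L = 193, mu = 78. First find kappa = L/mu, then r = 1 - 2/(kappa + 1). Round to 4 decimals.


Step 1: Compute the condition number.
kappa = L/mu = 193/78 = 2.4744
Step 2: Compute the convergence rate.
r = 1 - 2/(kappa + 1) = 1 - 2*mu/(L + mu) = (L - mu)/(L + mu) = 115/271 = 0.4244


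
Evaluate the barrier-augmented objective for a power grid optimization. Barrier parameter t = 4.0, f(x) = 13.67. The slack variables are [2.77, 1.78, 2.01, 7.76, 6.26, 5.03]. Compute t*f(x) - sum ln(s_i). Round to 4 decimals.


Step 1: Compute log-barrier.
ln values: [1.0188, 0.5766, 0.6981, 2.049, 1.8342, 1.6154]
phi = -(1.0188 + 0.5766 + 0.6981 + 2.049 + 1.8342 + 1.6154) = -7.7922
Step 2: Compute augmented objective.
t*f(x) = 4.0*13.67 = 54.68
Total = 54.68 - 7.7922 = 46.8878


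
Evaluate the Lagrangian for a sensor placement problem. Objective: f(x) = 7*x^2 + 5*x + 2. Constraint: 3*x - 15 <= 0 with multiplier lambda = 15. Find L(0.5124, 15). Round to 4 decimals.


Step 1: Evaluate f(x).
f(0.5124) = 7*0.5124^2 + 5*0.5124 + 2 = 6.3999
Step 2: Evaluate g(x).
g(0.5124) = 3*0.5124 - 15 = -13.4628
Step 3: Compute Lagrangian.
L = 6.3999 + 15*-13.4628 = -195.5421


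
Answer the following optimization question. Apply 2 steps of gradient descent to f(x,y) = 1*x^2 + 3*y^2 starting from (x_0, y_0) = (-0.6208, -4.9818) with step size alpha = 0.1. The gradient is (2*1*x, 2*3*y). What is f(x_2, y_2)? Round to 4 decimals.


Gradient descent on f(x,y) = 1*x^2 + 3*y^2.
Starting point: (-0.6208, -4.9818), alpha = 0.1
Step 1: grad_x = 2*1*-0.6208 = -1.2416, grad_y = 2*3*-4.9818 = -29.8908
  x_1 = -0.6208 - 0.1*-1.2416 = -0.4966
  y_1 = -4.9818 - 0.1*-29.8908 = -1.9927
Step 2: grad_x = 2*1*-0.4966 = -0.9933, grad_y = 2*3*-1.9927 = -11.9563
  x_2 = -0.4966 - 0.1*-0.9933 = -0.3973
  y_2 = -1.9927 - 0.1*-11.9563 = -0.7971
f(-0.3973, -0.7971) = 1*(-0.3973)^2 + 3*(-0.7971)^2 = 2.0639


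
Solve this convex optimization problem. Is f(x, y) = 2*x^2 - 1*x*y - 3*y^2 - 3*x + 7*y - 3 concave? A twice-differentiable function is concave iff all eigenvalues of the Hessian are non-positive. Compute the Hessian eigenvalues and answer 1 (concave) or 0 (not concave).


The Hessian of f(x,y) = 2*x^2 - 1*x*y - 3*y^2 - 3*x + 7*y - 3 is:
H = [[4, -1], [-1, -6]]
Trace = 4 - 6 = -2
Determinant = 4*-6 - (-1)^2 = -25
Discriminant = (-2)^2 - 4*-25 = 104.0
Eigenvalues: lambda_1 = -6.099, lambda_2 = 4.099
The function is not concave.

0


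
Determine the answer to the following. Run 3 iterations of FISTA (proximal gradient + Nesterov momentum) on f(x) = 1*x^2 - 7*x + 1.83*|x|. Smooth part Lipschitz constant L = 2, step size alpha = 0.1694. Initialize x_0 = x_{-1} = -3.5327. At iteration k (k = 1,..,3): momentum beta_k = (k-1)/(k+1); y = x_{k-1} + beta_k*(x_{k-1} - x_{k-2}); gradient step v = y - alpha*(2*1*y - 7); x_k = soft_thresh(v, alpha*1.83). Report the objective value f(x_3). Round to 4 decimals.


FISTA on f(x) = 1*x^2 - 7*x + 1.83*|x|
L = 2, alpha = 0.1694
Iteration 1: beta = 0.0, y = -3.5327 + 0.0*(-3.5327 + 3.5327) = -3.5327
  grad(y) = -14.0654, v = y - alpha*grad = -1.15
  prox(v) = soft_thresh(-1.15, 0.31) = -0.84
Iteration 2: beta = 0.3333, y = -0.84 + 0.3333*(-0.84 + 3.5327) = 0.0575
  grad(y) = -6.8849, v = y - alpha*grad = 1.2238
  prox(v) = soft_thresh(1.2238, 0.31) = 0.9138
Iteration 3: beta = 0.5, y = 0.9138 + 0.5*(0.9138 + 0.84) = 1.7908
  grad(y) = -3.4184, v = y - alpha*grad = 2.3699
  prox(v) = soft_thresh(2.3699, 0.31) = 2.0599
f(x_3) = 1*2.0599^2 - 7*2.0599 + 1.83*|2.0599| = -6.4065


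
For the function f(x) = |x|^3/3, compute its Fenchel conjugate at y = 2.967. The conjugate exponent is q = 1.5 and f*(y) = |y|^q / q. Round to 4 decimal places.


The conjugate exponent q satisfies 1/p + 1/q = 1.
p = 3, so q = 3/(3 - 1) = 1.5
|y|^q = 2.967^1.5 = 5.1107
f*(2.967) = 5.1107 / 1.5 = 3.4071


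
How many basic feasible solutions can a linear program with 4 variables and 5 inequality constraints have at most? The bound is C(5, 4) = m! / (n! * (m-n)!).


Each vertex corresponds to some choice of n active constraints out of m, so the number of vertices is at most C(m, n) = m! / (n!(m-n)!).
m = 5, n = 4
Numerator: 5 * 4 * 3 * 2
Denominator: 4! = 24
C(5, 4) = 5


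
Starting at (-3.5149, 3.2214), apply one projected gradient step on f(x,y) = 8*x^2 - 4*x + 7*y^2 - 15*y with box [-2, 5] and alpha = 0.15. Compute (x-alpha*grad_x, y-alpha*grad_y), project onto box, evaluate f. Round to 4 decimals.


Step 1: Compute gradient at (-3.5149, 3.2214).
grad_x = 2*8*-3.5149 - 4 = -60.2384
grad_y = 2*7*3.2214 - 15 = 30.0996
Step 2: Gradient step.
x_raw = -3.5149 - 0.15*-60.2384 = 5.5209
y_raw = 3.2214 - 0.15*30.0996 = -1.2935
Step 3: Project onto [-2, 5].
x_proj = clip(5.5209) = 5.0
y_proj = clip(-1.2935) = -1.2935
Step 4: Evaluate f.
f(5.0, -1.2935) = 211.1158


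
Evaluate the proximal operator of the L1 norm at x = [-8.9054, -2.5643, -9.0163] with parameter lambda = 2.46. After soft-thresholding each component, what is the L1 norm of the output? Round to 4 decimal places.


Soft-thresholding with lambda = 2.46:
prox(-8.9054) = sign(-8.9054)*max(|-8.9054| - 2.46, 0) = -6.4454
prox(-2.5643) = sign(-2.5643)*max(|-2.5643| - 2.46, 0) = -0.1043
prox(-9.0163) = sign(-9.0163)*max(|-9.0163| - 2.46, 0) = -6.5563
prox(x) = [-6.4454, -0.1043, -6.5563]
||prox(x)||_1 = 6.4454 + 0.1043 + 6.5563 = 13.106


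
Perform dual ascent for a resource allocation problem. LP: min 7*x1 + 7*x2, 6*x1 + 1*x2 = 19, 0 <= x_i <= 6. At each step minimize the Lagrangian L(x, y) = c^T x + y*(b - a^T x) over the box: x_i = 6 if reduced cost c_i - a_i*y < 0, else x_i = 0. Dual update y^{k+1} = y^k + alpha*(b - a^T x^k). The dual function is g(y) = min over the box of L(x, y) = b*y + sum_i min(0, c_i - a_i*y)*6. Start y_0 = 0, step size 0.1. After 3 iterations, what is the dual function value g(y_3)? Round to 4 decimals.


Dual ascent for LP: min 7*x1 + 7*x2, 6*x1 + 1*x2 = 19, 0 <= x_i <= 6
Step 1: y^k = 0.0, reduced costs: (7.0, 7.0)
  x^k = (0.0, 0.0), subgradient = b - a^T x = 19.0
  y^{k+1} = 0.0 + 0.1*19.0 = 1.9
Step 2: y^k = 1.9, reduced costs: (-4.4, 5.1)
  x^k = (6.0, 0.0), subgradient = b - a^T x = -17.0
  y^{k+1} = 1.9 + 0.1*-17.0 = 0.2
Step 3: y^k = 0.2, reduced costs: (5.8, 6.8)
  x^k = (0.0, 0.0), subgradient = b - a^T x = 19.0
  y^{k+1} = 0.2 + 0.1*19.0 = 2.1
Dual objective at y_3 = 2.1: reduced costs (-5.6, 4.9), box minimizer x = (6.0, 0.0)
g(y_3) = b*y + (c1 - a1*y)*x1 + (c2 - a2*y)*x2 = 19*2.1 + (-5.6)*6.0 + 4.9*0.0 = 39.9 - 33.6 + 0.0 = 6.3


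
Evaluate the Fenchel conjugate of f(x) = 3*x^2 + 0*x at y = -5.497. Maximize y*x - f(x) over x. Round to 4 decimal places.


f*(y) = sup_x {y*x - a*x^2 - b*x} = sup_x {(y-b)*x - a*x^2}
FOC: (y - b) - 2a*x = 0 => x* = (y - b)/(2a)
x* = (-5.497 - 0)/(2*3) = -0.9162
f*(-5.497) = (y-b)^2/(4a) = (-5.497 - 0)^2/(4*3)
= 30.217/12 = 2.5181


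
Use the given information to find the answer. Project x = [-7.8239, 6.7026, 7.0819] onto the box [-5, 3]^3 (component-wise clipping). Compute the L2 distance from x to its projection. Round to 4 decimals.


Project each component onto [-5, 3].
clip(-7.8239) = -5.0, clip(6.7026) = 3.0, clip(7.0819) = 3.0
Projection = [-5.0, 3.0, 3.0]
Squared diffs: [7.9744, 13.7092, 16.6619]
Distance = sqrt(38.3455) = 6.1924


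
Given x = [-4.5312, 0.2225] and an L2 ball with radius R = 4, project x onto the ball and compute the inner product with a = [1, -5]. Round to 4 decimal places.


Step 1: Compute ||x|| (intermediates to 6 decimals).
||x|| = sqrt((-4.5312)^2 + 0.2225^2) = 4.53666
Step 2: Project.
Since ||x|| > R, scale = R/||x|| = 4/4.53666 = 0.881706, proj(x) = scale * x
proj(x) = [-3.995186, 0.19618]
Step 3: Dot product.
a^T * proj(x) = 1*(-3.995186) - 5*0.19618 = -4.9761


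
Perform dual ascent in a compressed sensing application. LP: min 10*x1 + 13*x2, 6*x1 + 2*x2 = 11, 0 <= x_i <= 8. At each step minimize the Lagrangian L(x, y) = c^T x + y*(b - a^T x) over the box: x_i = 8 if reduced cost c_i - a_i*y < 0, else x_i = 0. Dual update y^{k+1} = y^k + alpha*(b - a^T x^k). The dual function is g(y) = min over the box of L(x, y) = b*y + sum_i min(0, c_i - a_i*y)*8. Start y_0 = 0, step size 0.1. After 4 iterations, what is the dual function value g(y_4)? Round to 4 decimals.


Dual ascent for LP: min 10*x1 + 13*x2, 6*x1 + 2*x2 = 11, 0 <= x_i <= 8
Step 1: y^k = 0.0, reduced costs: (10.0, 13.0)
  x^k = (0.0, 0.0), subgradient = b - a^T x = 11.0
  y^{k+1} = 0.0 + 0.1*11.0 = 1.1
Step 2: y^k = 1.1, reduced costs: (3.4, 10.8)
  x^k = (0.0, 0.0), subgradient = b - a^T x = 11.0
  y^{k+1} = 1.1 + 0.1*11.0 = 2.2
Step 3: y^k = 2.2, reduced costs: (-3.2, 8.6)
  x^k = (8.0, 0.0), subgradient = b - a^T x = -37.0
  y^{k+1} = 2.2 + 0.1*-37.0 = -1.5
Step 4: y^k = -1.5, reduced costs: (19.0, 16.0)
  x^k = (0.0, 0.0), subgradient = b - a^T x = 11.0
  y^{k+1} = -1.5 + 0.1*11.0 = -0.4
Dual objective at y_4 = -0.4: reduced costs (12.4, 13.8), box minimizer x = (0.0, 0.0)
g(y_4) = b*y + (c1 - a1*y)*x1 + (c2 - a2*y)*x2 = 11*(-0.4) + 12.4*0.0 + 13.8*0.0 = -4.4 + 0.0 + 0.0 = -4.4


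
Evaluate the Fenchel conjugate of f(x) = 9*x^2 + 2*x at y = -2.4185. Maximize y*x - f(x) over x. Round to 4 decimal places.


f*(y) = sup_x {y*x - a*x^2 - b*x} = sup_x {(y-b)*x - a*x^2}
FOC: (y - b) - 2a*x = 0 => x* = (y - b)/(2a)
x* = (-2.4185 - 2)/(2*9) = -0.2455
f*(-2.4185) = (y-b)^2/(4a) = (-2.4185 - 2)^2/(4*9)
= 19.5231/36 = 0.5423


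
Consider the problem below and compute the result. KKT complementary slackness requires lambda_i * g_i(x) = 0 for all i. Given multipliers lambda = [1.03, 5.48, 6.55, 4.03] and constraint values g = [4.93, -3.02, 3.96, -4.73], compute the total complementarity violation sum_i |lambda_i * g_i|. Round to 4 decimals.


KKT complementary slackness check:
lambda_1 * g_1 = 1.03 * 4.93 = 5.0779
lambda_2 * g_2 = 5.48 * -3.02 = -16.5496
lambda_3 * g_3 = 6.55 * 3.96 = 25.938
lambda_4 * g_4 = 4.03 * -4.73 = -19.0619
Total violation = 5.0779 + 16.5496 + 25.938 + 19.0619 = 66.6274


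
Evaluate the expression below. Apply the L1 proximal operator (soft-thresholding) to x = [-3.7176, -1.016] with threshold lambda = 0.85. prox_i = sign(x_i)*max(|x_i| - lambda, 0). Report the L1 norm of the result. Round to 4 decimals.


Soft-thresholding with lambda = 0.85:
prox(-3.7176) = sign(-3.7176)*max(|-3.7176| - 0.85, 0) = -2.8676
prox(-1.016) = sign(-1.016)*max(|-1.016| - 0.85, 0) = -0.166
prox(x) = [-2.8676, -0.166]
||prox(x)||_1 = 2.8676 + 0.166 = 3.0336


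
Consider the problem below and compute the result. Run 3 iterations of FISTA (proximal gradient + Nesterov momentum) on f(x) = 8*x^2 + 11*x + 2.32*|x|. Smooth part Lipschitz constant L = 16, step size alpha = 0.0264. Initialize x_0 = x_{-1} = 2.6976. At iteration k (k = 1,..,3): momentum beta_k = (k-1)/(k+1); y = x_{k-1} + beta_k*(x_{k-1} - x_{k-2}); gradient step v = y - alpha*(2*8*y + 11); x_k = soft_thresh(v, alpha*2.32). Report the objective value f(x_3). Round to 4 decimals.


FISTA on f(x) = 8*x^2 + 11*x + 2.32*|x|
L = 16, alpha = 0.0264
Iteration 1: beta = 0.0, y = 2.6976 + 0.0*(2.6976 - 2.6976) = 2.6976
  grad(y) = 54.1616, v = y - alpha*grad = 1.2677
  prox(v) = soft_thresh(1.2677, 0.0612) = 1.2065
Iteration 2: beta = 0.3333, y = 1.2065 + 0.3333*(1.2065 - 2.6976) = 0.7094
  grad(y) = 22.3512, v = y - alpha*grad = 0.1194
  prox(v) = soft_thresh(0.1194, 0.0612) = 0.0581
Iteration 3: beta = 0.5, y = 0.0581 + 0.5*(0.0581 - 1.2065) = -0.516
  grad(y) = 2.7432, v = y - alpha*grad = -0.5885
  prox(v) = soft_thresh(-0.5885, 0.0612) = -0.5272
f(x_3) = 8*(-0.5272)^2 + 11*(-0.5272) + 2.32*|-0.5272| = -2.3526


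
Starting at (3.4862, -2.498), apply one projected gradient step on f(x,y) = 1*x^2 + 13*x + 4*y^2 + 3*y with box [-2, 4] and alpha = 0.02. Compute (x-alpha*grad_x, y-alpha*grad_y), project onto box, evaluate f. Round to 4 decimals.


Step 1: Compute gradient at (3.4862, -2.498).
grad_x = 2*1*3.4862 + 13 = 19.9724
grad_y = 2*4*-2.498 + 3 = -16.984
Step 2: Gradient step.
x_raw = 3.4862 - 0.02*19.9724 = 3.0868
y_raw = -2.498 - 0.02*-16.984 = -2.1583
Step 3: Project onto [-2, 4].
x_proj = clip(3.0868) = 3.0868
y_proj = clip(-2.1583) = -2.0
Step 4: Evaluate f.
f(3.0868, -2.0) = 59.6558


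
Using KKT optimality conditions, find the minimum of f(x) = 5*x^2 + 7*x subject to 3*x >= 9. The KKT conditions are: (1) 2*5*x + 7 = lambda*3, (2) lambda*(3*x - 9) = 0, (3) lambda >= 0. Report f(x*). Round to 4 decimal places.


Step 1: Try lambda = 0 (constraint inactive).
x_unc = -7/(2*5) = -0.7
Check: 3*-0.7 = -2.1 < 9 -- violated!
Step 2: Constraint must be active: 3*x = 9
x* = 9/3 = 3.0
lambda = (2*5*3.0 + 7)/3 = 12.3333
Step 3: Compute optimal value.
f(x*) = 5*3.0^2 + 7*3.0 = 66.0


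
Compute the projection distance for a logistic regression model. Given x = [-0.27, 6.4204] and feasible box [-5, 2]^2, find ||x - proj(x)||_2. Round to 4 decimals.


Project each component onto [-5, 2].
clip(-0.27) = -0.27, clip(6.4204) = 2.0
Projection = [-0.27, 2.0]
Squared diffs: [0.0, 19.5399]
Distance = sqrt(19.5399) = 4.4204


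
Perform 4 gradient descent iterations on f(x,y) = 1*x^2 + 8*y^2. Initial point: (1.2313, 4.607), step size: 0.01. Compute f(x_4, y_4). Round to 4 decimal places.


Gradient descent on f(x,y) = 1*x^2 + 8*y^2.
Starting point: (1.2313, 4.607), alpha = 0.01
Step 1: grad_x = 2*1*1.2313 = 2.4626, grad_y = 2*8*4.607 = 73.712
  x_1 = 1.2313 - 0.01*2.4626 = 1.2067
  y_1 = 4.607 - 0.01*73.712 = 3.8699
Step 2: grad_x = 2*1*1.2067 = 2.4133, grad_y = 2*8*3.8699 = 61.9181
  x_2 = 1.2067 - 0.01*2.4133 = 1.1825
  y_2 = 3.8699 - 0.01*61.9181 = 3.2507
Step 3: grad_x = 2*1*1.1825 = 2.3651, grad_y = 2*8*3.2507 = 52.0112
  x_3 = 1.1825 - 0.01*2.3651 = 1.1589
  y_3 = 3.2507 - 0.01*52.0112 = 2.7306
Step 4: grad_x = 2*1*1.1589 = 2.3178, grad_y = 2*8*2.7306 = 43.6894
  x_4 = 1.1589 - 0.01*2.3178 = 1.1357
  y_4 = 2.7306 - 0.01*43.6894 = 2.2937
f(1.1357, 2.2937) = 1*1.1357^2 + 8*2.2937^2 = 43.3781


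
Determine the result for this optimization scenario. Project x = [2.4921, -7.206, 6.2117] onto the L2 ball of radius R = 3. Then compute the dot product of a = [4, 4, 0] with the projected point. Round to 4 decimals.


Step 1: Compute ||x|| (intermediates to 6 decimals).
||x|| = sqrt(2.4921^2 + (-7.206)^2 + 6.2117^2) = 9.834745
Step 2: Project.
Since ||x|| > R, scale = R/||x|| = 3/9.834745 = 0.305041, proj(x) = scale * x
proj(x) = [0.760193, -2.198125, 1.894823]
Step 3: Dot product.
a^T * proj(x) = 4*0.760193 + 4*(-2.198125) + 0*1.894823 = -5.7517


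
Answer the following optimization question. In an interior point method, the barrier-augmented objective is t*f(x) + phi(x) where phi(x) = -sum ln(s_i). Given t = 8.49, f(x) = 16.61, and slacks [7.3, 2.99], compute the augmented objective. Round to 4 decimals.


Step 1: Compute log-barrier.
ln values: [1.9879, 1.0953]
phi = -(1.9879 + 1.0953) = -3.0831
Step 2: Compute augmented objective.
t*f(x) = 8.49*16.61 = 141.0189
Total = 141.0189 - 3.0831 = 137.9358


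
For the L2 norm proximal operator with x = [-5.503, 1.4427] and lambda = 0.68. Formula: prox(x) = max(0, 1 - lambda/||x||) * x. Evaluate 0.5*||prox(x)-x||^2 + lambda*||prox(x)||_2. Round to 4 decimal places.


Step 1: Compute ||x||.
||x|| = 5.689
Step 2: Compute scaling factor.
scale = max(0, 1 - 0.68/5.689) = 0.8805
Step 3: prox(x) = [-4.8452, 1.2703]
||prox(x)|| = 5.009
Step 4: Proximal objective.
0.5*||prox-x||^2 = 0.2312
lambda*||prox|| = 3.4061
Total = 3.6373
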